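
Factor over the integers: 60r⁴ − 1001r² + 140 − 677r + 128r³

(2r − 7)(5r + 4)(6r − 1)(r + 5)

By the rational root theorem, r = −4/5 is a root, giving the factor (5r + 4) and quotient 12r³ + 16r² − 213r + 35.
Then r = 1/6 is a root, giving the factor (6r − 1) and quotient 2r² + 3r − 35.
The remaining quadratic factors as (2r − 7)(r + 5).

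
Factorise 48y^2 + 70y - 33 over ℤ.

Need a pair with product 48·(-33) = -1584 and sum 70: that's 88 and -18.
Split the middle term: 48y^2 + 88y - 18y - 33 = 8y(6y + 11) - 3(6y + 11).

(6y + 11)(8y - 3)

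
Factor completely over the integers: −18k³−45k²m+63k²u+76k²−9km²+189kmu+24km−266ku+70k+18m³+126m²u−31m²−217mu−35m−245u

−(2k−m−7u)(9k+9m+7)(k+2m−5)

Group: k(−18k²−9km+63ku−14k+9m²+63mu+7m+49u) + (2m−5)(−18k²−9km+63ku−14k+9m²+63mu+7m+49u); both groups contain (−18k²−9km+63ku−14k+9m²+63mu+7m+49u), so (k+2m−5) is a factor with cofactor −18k²−9km+63ku−14k+9m²+63mu+7m+49u.
The cofactor groups again: −18k²−9km+63ku−14k+9m²+63mu+7m+49u = −2k(9k+9m+7) + (m+7u)(9k+9m+7); both groups contain (9k+9m+7), giving −(2k−m−7u)(9k+9m+7).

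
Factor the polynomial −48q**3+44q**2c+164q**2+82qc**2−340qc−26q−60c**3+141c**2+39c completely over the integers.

Group: 4q(−12q**2+26qc+2q−12c**2−3c) + (5c−13)(−12q**2+26qc+2q−12c**2−3c); both groups contain (−12q**2+26qc+2q−12c**2−3c), so (4q+5c−13) is a factor with cofactor −12q**2+26qc+2q−12c**2−3c.
The cofactor groups again: −12q**2+26qc+2q−12c**2−3c = −2q(6q−4c−1) + 3c(6q−4c−1); both groups contain (6q−4c−1), giving −(2q−3c)(6q−4c−1).

−(2q−3c)(6q−4c−1)(4q+5c−13)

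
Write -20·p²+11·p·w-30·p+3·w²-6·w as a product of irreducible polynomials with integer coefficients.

-(4·p-3·w+6)·(5·p+w)

Group: -4·p·(5·p+w) + (3·w-6)·(5·p+w); both groups contain (5·p+w).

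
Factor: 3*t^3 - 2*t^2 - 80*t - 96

(3*t + 4)*(t + 4)*(t - 6)

Among the possible rational roots, t = 6 is a root, so (t - 6) is a factor; dividing leaves 3*t^2 + 16*t + 16.
The remaining quadratic factors as (t + 4)(3*t + 4).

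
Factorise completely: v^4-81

(v+3)(v-3)(v^2+9)

Write as (v^2)² − (9)², then factor v^2-9 once more.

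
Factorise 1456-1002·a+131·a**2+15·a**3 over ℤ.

Trying the rational-root candidates, a = 13/5 is a root, so (5·a-13) is a factor; dividing leaves 3·a**2+34·a-112.
The remaining quadratic factors as (3·a-8)(a+14).

(3·a-8)·(5·a-13)·(a+14)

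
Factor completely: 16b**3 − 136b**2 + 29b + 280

Testing divisors of the constant over divisors of the leading coefficient, b = 8 is a root, so (b − 8) divides it; the quotient is 16b**2 − 8b − 35.
The remaining quadratic factors as (4b − 7)(4b + 5).

(4b + 5)(4b − 7)(b − 8)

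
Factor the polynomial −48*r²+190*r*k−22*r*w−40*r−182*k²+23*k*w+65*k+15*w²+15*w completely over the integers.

−(8*r−13*k−3*w)*(6*r−14*k+5*w+5)

Group: −8*r*(6*r−14*k+5*w+5) + (13*k+3*w)*(6*r−14*k+5*w+5); both groups contain (6*r−14*k+5*w+5).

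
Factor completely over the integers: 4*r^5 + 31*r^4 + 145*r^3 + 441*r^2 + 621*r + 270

Trying the rational-root candidates, r = −3 is a root, so (r + 3) is a factor; dividing leaves 4*r^4 + 19*r^3 + 88*r^2 + 177*r + 90.
Continuing, r = −3/4 is a root, so (4*r + 3) is a factor; dividing leaves r^3 + 4*r^2 + 19*r + 30.
Continuing, r = −2 is a root, so (r + 2) divides it; the quotient is r^2 + 2*r + 15.
The quadratic r^2 + 2*r + 15 has discriminant −56 < 0 and is irreducible over ℤ.

(4*r + 3)*(r + 2)*(r + 3)*(r^2 + 2*r + 15)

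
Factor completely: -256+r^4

(r)⁴ − (4)⁴ = ((r)² − (4)²)((r)² + (4)²); the first factor splits again, the second (r^2+16) is irreducible.

(r+4)(r-4)(r^2+16)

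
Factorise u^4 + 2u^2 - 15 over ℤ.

(u^2 + 5)(u^2 - 3)

Substitute w = u^2 to get a quadratic in w, then factor.
u^2 + 5 is irreducible over ℤ (always positive, so no real roots).
u^2 - 3 is irreducible over ℤ (3 is not a perfect square).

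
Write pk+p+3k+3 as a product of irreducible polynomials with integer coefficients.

(k+1)(p+3)

Group as (pk+p) + (3k+3) = p(k+1) + 3(k+1).
Both groups share the factor (k+1).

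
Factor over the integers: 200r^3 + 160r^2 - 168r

Pull out the common factor 8r, then factor the remaining trinomial.

8r(5r + 7)(5r - 3)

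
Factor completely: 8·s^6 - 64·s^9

-8·s^6·(2·s - 1)·(4·s^2 + 2·s + 1)

Pull out the common factor 8·s^6, leaving -8·s^3 + 1.
Recognize a difference of cubes with the parts 1 and 2·s.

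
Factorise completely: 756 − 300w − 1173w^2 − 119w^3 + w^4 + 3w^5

(3w − 2)(w + 1)(w − 9)(w^2 + 9w + 42)

By the rational root theorem, w = 2/3 is a root, so (3w − 2) divides it; the quotient is w^4 + w^3 − 39w^2 − 417w − 378.
Next, w = 9 is a root, so (w − 9) is a factor; dividing leaves w^3 + 10w^2 + 51w + 42.
Next, w = −1 is a root, so (w + 1) divides it; the quotient is w^2 + 9w + 42.
The quadratic w^2 + 9w + 42 has discriminant −87 < 0 and is irreducible over ℤ.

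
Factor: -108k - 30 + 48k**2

6(2k - 5)(4k + 1)

Pull out the common factor 6, then factor the remaining trinomial.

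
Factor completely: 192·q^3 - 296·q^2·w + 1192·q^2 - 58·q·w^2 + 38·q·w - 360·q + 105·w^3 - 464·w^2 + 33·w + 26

(12·q + 7·w - 2)·(2·q - 3·w + 13)·(8·q - 5·w - 1)

Group: 8·q·(24·q^2 - 22·q·w + 152·q - 21·w^2 + 97·w - 26) + (-5·w - 1)·(24·q^2 - 22·q·w + 152·q - 21·w^2 + 97·w - 26); both groups contain (24·q^2 - 22·q·w + 152·q - 21·w^2 + 97·w - 26), so (8·q - 5·w - 1) is a factor with cofactor 24·q^2 - 22·q·w + 152·q - 21·w^2 + 97·w - 26.
The cofactor groups again: 24·q^2 - 22·q·w + 152·q - 21·w^2 + 97·w - 26 = 2·q·(12·q + 7·w - 2) + (-3·w + 13)·(12·q + 7·w - 2); both groups contain (12·q + 7·w - 2), giving (2·q - 3·w + 13)·(12·q + 7·w - 2).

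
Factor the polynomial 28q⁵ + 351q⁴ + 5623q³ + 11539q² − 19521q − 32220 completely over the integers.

Testing divisors of the constant over divisors of the leading coefficient, q = −3 is a root, so (q + 3) is a factor; dividing leaves 28q⁴ + 267q³ + 4822q² − 2927q − 10740.
Then q = 12/7 is a root, giving the factor (7q − 12) and quotient 4q³ + 45q² + 766q + 895.
Next, q = −5/4 is a root, so (4q + 5) divides it; the quotient is q² + 10q + 179.
The quadratic q² + 10q + 179 has discriminant −616 < 0 and is irreducible over ℤ.

(4q + 5)(7q − 12)(q + 3)(q² + 10q + 179)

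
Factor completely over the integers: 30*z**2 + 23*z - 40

(5*z + 8)*(6*z - 5)

Need a pair with product 30·(-40) = -1200 and sum 23: that's -25 and 48.
Split the middle term: 30*z**2 - 25*z + 48*z - 40 = 5*z*(6*z - 5) + 8*(6*z - 5).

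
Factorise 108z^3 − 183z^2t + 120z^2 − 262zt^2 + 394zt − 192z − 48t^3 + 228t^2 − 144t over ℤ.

(3z − 8t + 6)(9z + 2t − 8)(4z + 3t)

Group: 9z(12z^2 − 23zt + 24z − 24t^2 + 18t) + (2t − 8)(12z^2 − 23zt + 24z − 24t^2 + 18t); both groups contain (12z^2 − 23zt + 24z − 24t^2 + 18t), so (9z + 2t − 8) is a factor with cofactor 12z^2 − 23zt + 24z − 24t^2 + 18t.
The cofactor groups again: 12z^2 − 23zt + 24z − 24t^2 + 18t = 3z(4z + 3t) + (−8t + 6)(4z + 3t); both groups contain (4z + 3t), giving (3z − 8t + 6)(4z + 3t).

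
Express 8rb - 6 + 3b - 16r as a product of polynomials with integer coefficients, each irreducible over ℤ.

Group as (8rb - 16r) + (3b - 6) = 8r(b - 2) + 3(b - 2).
Both groups share the factor (b - 2).

(8r + 3)(b - 2)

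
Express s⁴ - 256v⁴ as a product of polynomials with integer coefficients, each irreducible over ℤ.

(s + 4v)(s - 4v)(s² + 16v²)

Write as (s²)² − (16v²)², then factor s² - 16v² once more.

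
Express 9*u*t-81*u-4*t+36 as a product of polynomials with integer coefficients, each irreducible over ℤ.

Group as (9*u*t-81*u) + (-4*t+36) = 9*u*(t-9) - 4*(t-9).
Both groups share the factor (t-9).

(9*u-4)*(t-9)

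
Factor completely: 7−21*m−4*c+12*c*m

Group as (12*c*m−4*c) + (−21*m+7) = 4*c*(3*m−1) − 7*(3*m−1).
Both groups share the factor (3*m−1).

(3*m−1)*(4*c−7)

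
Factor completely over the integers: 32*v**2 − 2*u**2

2*(4*v − u)*(4*v + u)

Every term has a factor of 2. Then 16*v**2 − u**2 = (4*v)² − (u)².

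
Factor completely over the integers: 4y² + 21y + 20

(4y + 5)(y + 4)

Need a pair with product 4·20 = 80 and sum 21: that's 16 and 5.
Split the middle term: 4y² + 16y + 5y + 20 = 4y(y + 4) + 5(y + 4).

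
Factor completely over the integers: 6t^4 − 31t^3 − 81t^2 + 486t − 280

(2t − 7)(3t − 2)(t + 4)(t − 5)

Testing divisors of the constant over divisors of the leading coefficient, t = 7/2 is a root, so (2t − 7) is a factor; dividing leaves 3t^3 − 5t^2 − 58t + 40.
Then t = 5 is a root, so (t − 5) is a factor; dividing leaves 3t^2 + 10t − 8.
The remaining quadratic factors as (t + 4)(3t − 2).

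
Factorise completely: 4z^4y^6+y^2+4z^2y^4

Pull out the common factor y^2, leaving 4z^4y^4+4z^2y^2+1.
Recognize a perfect-square trinomial with the parts 2z^2y^2 and 1.

y^2(2z^2y^2+1)^2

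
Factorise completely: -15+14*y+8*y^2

(2*y+5)*(4*y-3)

Need a pair with product 8·(-15) = -120 and sum 14: that's 20 and -6.
Split the middle term: 8*y^2+20*y - 6*y-15 = 4*y*(2*y+5) - 3*(2*y+5).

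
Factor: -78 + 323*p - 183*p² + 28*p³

(4*p - 13)*(7*p - 2)*(p - 3)

Among the possible rational roots, p = 13/4 is a root, so (4*p - 13) is a factor; dividing leaves 7*p² - 23*p + 6.
The remaining quadratic factors as (7*p - 2)(p - 3).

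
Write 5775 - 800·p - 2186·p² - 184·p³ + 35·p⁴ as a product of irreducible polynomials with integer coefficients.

(5·p - 7)·(7·p + 15)·(p + 5)·(p - 11)

By the rational root theorem, p = -5 is a root, so (p + 5) divides it; the quotient is 35·p³ - 359·p² - 391·p + 1155.
Next, p = 11 is a root, so (p - 11) divides it; the quotient is 35·p² + 26·p - 105.
The remaining quadratic factors as (7·p + 15)(5·p - 7).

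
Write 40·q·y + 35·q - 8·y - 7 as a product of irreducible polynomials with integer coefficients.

Group as (40·q·y + 35·q) + (-8·y - 7) = 5·q·(8·y + 7) - (8·y + 7).
Both groups share the factor (8·y + 7).

(5·q - 1)·(8·y + 7)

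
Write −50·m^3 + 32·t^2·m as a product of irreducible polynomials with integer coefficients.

Factor out 2·m, leaving 16·t^2 − 25·m^2, which is a difference of two squares.

2·m·(4·t − 5·m)·(4·t + 5·m)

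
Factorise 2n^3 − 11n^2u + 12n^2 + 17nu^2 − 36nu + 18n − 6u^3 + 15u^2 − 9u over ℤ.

Group: n(2n^2 − 7nu + 6n + 3u^2 − 3u) + (−2u + 3)(2n^2 − 7nu + 6n + 3u^2 − 3u); both groups contain (2n^2 − 7nu + 6n + 3u^2 − 3u), so (n − 2u + 3) is a factor with cofactor 2n^2 − 7nu + 6n + 3u^2 − 3u.
The cofactor groups again: 2n^2 − 7nu + 6n + 3u^2 − 3u = 2n(n − 3u + 3) − u(n − 3u + 3); both groups contain (n − 3u + 3), giving (2n − u)(n − 3u + 3).

(2n − u)(n − 2u + 3)(n − 3u + 3)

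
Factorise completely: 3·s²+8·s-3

(3·s-1)·(s+3)

Need a pair with product 3·(-3) = -9 and sum 8: that's -1 and 9.
Split the middle term: 3·s²-s + 9·s-3 = s·(3·s-1) + 3·(3·s-1).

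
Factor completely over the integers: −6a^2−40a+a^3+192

Trying the rational-root candidates, a = 8 is a root, so (a−8) divides it; the quotient is a^2+2a−24.
The remaining quadratic factors as (a−4)(a+6).

(a+6)(a−4)(a−8)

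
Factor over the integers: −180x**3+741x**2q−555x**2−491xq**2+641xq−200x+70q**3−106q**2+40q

Group: 12x(−15x**2+53xq−40x−10q**2+8q) + (−7q+5)(−15x**2+53xq−40x−10q**2+8q); both groups contain (−15x**2+53xq−40x−10q**2+8q), so (12x−7q+5) is a factor with cofactor −15x**2+53xq−40x−10q**2+8q.
The cofactor groups again: −15x**2+53xq−40x−10q**2+8q = −3x(5x−q) + (10q−8)(5x−q); both groups contain (5x−q), giving −(3x−10q+8)(5x−q).

−(3x−10q+8)(12x−7q+5)(5x−q)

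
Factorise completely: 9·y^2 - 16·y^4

-y^2·(4·y + 3)·(4·y - 3)

Factor out y^2 first: what remains is -16·y^2 + 9.
Recognize a difference of squares with the parts 3 and 4·y.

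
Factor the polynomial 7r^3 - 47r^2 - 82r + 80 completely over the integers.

Among the possible rational roots, r = 8 is a root, so (r - 8) is a factor; dividing leaves 7r^2 + 9r - 10.
The remaining quadratic factors as (r + 2)(7r - 5).

(7r - 5)(r + 2)(r - 8)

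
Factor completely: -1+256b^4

(4b+1)(4b-1)(16b^2+1)

(4b)⁴ − (1)⁴ = ((4b)² − (1)²)((4b)² + (1)²); the first factor splits again, the second (16b^2+1) is irreducible.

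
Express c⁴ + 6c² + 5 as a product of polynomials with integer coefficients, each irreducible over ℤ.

Substitute u = c² to get a quadratic in u, then factor.
c² + 1 is irreducible over ℤ (sum of squares).
c² + 5 is irreducible over ℤ (always positive, so no real roots).

(c² + 1)(c² + 5)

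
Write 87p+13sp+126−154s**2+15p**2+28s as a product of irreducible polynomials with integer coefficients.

−(14s−5p−14)(11s+3p+9)

Group: −14s(11s+3p+9) + (5p+14)(11s+3p+9); both groups contain (11s+3p+9).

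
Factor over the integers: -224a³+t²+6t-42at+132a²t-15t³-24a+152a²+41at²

-(4a-t)(7a-5t-3)(8a+3t-2)

Group: 4a(-56a²+19at+38a+15t²-t-6) - t(-56a²+19at+38a+15t²-t-6); both groups contain (-56a²+19at+38a+15t²-t-6), so (4a-t) is a factor with cofactor -56a²+19at+38a+15t²-t-6.
The cofactor groups again: -56a²+19at+38a+15t²-t-6 = -8a(7a-5t-3) + (-3t+2)(7a-5t-3); both groups contain (7a-5t-3), giving -(8a+3t-2)(7a-5t-3).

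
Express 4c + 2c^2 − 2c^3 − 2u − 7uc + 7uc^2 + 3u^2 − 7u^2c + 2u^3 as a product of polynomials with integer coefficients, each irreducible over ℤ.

Group: u(2u^2 − 3uc + 3u + c^2 − c − 2) − 2c(2u^2 − 3uc + 3u + c^2 − c − 2); both groups contain (2u^2 − 3uc + 3u + c^2 − c − 2), so (u − 2c) is a factor with cofactor 2u^2 − 3uc + 3u + c^2 − c − 2.
The cofactor groups again: 2u^2 − 3uc + 3u + c^2 − c − 2 = u(2u − c − 1) + (−c + 2)(2u − c − 1); both groups contain (2u − c − 1), giving (u − c + 2)(2u − c − 1).

(u − 2c)(2u − c − 1)(u − c + 2)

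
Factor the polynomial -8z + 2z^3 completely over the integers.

Every term has a factor of 2z. Then z^2 - 4 = (z)² − (2)².

2z(z + 2)(z - 2)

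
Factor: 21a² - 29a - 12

(3a + 1)(7a - 12)

Need a pair with product 21·(-12) = -252 and sum -29: that's 7 and -36.
Split the middle term: 21a² + 7a - 36a - 12 = 7a(3a + 1) - 12(3a + 1).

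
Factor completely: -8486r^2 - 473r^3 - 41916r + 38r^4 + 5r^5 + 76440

(5r - 7)(r + 10)(r - 13)(r^2 + 12r + 84)

By the rational root theorem, r = -10 is a root, so (r + 10) is a factor; dividing leaves 5r^4 - 12r^3 - 353r^2 - 4956r + 7644.
Next, r = 13 is a root, giving the factor (r - 13) and quotient 5r^3 + 53r^2 + 336r - 588.
Continuing, r = 7/5 is a root, so (5r - 7) is a factor; dividing leaves r^2 + 12r + 84.
The quadratic r^2 + 12r + 84 has discriminant -192 < 0 and is irreducible over ℤ.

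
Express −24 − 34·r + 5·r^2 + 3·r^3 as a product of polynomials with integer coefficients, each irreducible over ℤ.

Trying the rational-root candidates, r = −2/3 is a root, so (3·r + 2) divides it; the quotient is r^2 + r − 12.
The remaining quadratic factors as (r + 4)(r − 3).

(3·r + 2)·(r + 4)·(r − 3)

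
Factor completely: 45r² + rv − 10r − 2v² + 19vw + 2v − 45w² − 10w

(5r − v + 5w)(9r + 2v − 9w − 2)

Group: 9r(5r − v + 5w) + (2v − 9w − 2)(5r − v + 5w); both groups contain (5r − v + 5w).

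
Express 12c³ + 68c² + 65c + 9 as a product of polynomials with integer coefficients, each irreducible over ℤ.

Among the possible rational roots, c = −9/2 is a root, so (2c + 9) divides it; the quotient is 6c² + 7c + 1.
The remaining quadratic factors as (6c + 1)(c + 1).

(2c + 9)(6c + 1)(c + 1)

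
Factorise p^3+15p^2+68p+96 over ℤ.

(p+3)(p+4)(p+8)

Trying the rational-root candidates, p = −4 is a root, giving the factor (p+4) and quotient p^2+11p+24.
The remaining quadratic factors as (p+8)(p+3).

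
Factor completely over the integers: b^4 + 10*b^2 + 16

Substitute u = b^2 to get a quadratic in u, then factor.
b^2 + 8 is irreducible over ℤ (always positive, so no real roots).
b^2 + 2 is irreducible over ℤ (always positive, so no real roots).

(b^2 + 2)*(b^2 + 8)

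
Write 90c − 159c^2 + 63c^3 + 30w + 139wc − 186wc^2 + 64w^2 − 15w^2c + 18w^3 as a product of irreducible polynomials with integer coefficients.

(9w − 3c + 5)(2w − 7c + 6)(w + 3c)

Group: 2w(9w^2 + 24wc + 5w − 9c^2 + 15c) + (−7c + 6)(9w^2 + 24wc + 5w − 9c^2 + 15c); both groups contain (9w^2 + 24wc + 5w − 9c^2 + 15c), so (2w − 7c + 6) is a factor with cofactor 9w^2 + 24wc + 5w − 9c^2 + 15c.
The cofactor groups again: 9w^2 + 24wc + 5w − 9c^2 + 15c = 9w(w + 3c) + (−3c + 5)(w + 3c); both groups contain (w + 3c), giving (9w − 3c + 5)(w + 3c).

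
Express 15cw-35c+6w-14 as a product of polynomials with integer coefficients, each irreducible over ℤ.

(3w-7)(5c+2)

Group as (15cw-35c) + (6w-14) = 5c(3w-7) + 2(3w-7).
Both groups share the factor (3w-7).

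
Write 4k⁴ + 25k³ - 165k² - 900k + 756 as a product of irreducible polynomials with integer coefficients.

(4k - 3)(k + 6)(k + 7)(k - 6)

Among the possible rational roots, k = 6 is a root, so (k - 6) divides it; the quotient is 4k³ + 49k² + 129k - 126.
Continuing, k = -6 is a root, so (k + 6) is a factor; dividing leaves 4k² + 25k - 21.
The remaining quadratic factors as (k + 7)(4k - 3).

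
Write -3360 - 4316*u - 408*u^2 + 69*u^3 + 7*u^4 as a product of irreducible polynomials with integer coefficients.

(7*u + 6)*(u + 10)*(u + 7)*(u - 8)

Among the possible rational roots, u = -7 is a root, so (u + 7) divides it; the quotient is 7*u^3 + 20*u^2 - 548*u - 480.
Then u = -6/7 is a root, so (7*u + 6) divides it; the quotient is u^2 + 2*u - 80.
The remaining quadratic factors as (u - 8)(u + 10).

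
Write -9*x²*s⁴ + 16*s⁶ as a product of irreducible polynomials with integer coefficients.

-s⁴*(3*x - 4*s)*(3*x + 4*s)

Pull out the common factor s⁴, leaving -9*x² + 16*s².
Recognize a difference of squares with the parts 4*s and 3*x.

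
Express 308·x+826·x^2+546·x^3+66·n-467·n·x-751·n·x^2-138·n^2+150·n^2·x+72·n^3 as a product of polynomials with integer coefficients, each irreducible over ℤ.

Group: 3·n·(24·n^2-62·n·x-46·n+39·x^2+59·x+22) + 14·x·(24·n^2-62·n·x-46·n+39·x^2+59·x+22); both groups contain (24·n^2-62·n·x-46·n+39·x^2+59·x+22), so (3·n+14·x) is a factor with cofactor 24·n^2-62·n·x-46·n+39·x^2+59·x+22.
The cofactor groups again: 24·n^2-62·n·x-46·n+39·x^2+59·x+22 = 12·n·(2·n-3·x-2) + (-13·x-11)·(2·n-3·x-2); both groups contain (2·n-3·x-2), giving (12·n-13·x-11)·(2·n-3·x-2).

(12·n-13·x-11)·(2·n-3·x-2)·(3·n+14·x)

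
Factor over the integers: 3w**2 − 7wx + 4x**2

(3w − 4x)(w − x)

Group: 3w(w − x) − 4x(w − x); both groups contain (w − x).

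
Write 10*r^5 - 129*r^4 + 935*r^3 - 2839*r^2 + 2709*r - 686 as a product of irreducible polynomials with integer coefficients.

Testing divisors of the constant over divisors of the leading coefficient, r = 2/5 is a root, giving the factor (5*r - 2) and quotient 2*r^4 - 25*r^3 + 177*r^2 - 497*r + 343.
Then r = 7/2 is a root, so (2*r - 7) divides it; the quotient is r^3 - 9*r^2 + 57*r - 49.
Next, r = 1 is a root, so (r - 1) divides it; the quotient is r^2 - 8*r + 49.
The quadratic r^2 - 8*r + 49 has discriminant -132 < 0 and is irreducible over ℤ.

(2*r - 7)*(5*r - 2)*(r - 1)*(r^2 - 8*r + 49)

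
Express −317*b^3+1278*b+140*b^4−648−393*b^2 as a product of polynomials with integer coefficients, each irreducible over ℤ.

(4*b−3)*(5*b−9)*(7*b−12)*(b+2)

Testing divisors of the constant over divisors of the leading coefficient, b = −2 is a root, giving the factor (b+2) and quotient 140*b^3−597*b^2+801*b−324.
Next, b = 9/5 is a root, so (5*b−9) is a factor; dividing leaves 28*b^2−69*b+36.
The remaining quadratic factors as (7*b−12)(4*b−3).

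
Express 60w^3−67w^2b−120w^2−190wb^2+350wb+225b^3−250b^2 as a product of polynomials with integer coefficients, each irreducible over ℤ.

(3w−5b)(4w−5b)(5w+9b−10)

Group: 5w(12w^2−35wb+25b^2) + (9b−10)(12w^2−35wb+25b^2); both groups contain (12w^2−35wb+25b^2), so (5w+9b−10) is a factor with cofactor 12w^2−35wb+25b^2.
The cofactor groups again: 12w^2−35wb+25b^2 = 3w(4w−5b) − 5b(4w−5b); both groups contain (4w−5b), giving (3w−5b)(4w−5b).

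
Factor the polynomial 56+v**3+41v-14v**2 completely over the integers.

(v+1)(v-7)(v-8)

Among the possible rational roots, v = 7 is a root, giving the factor (v-7) and quotient v**2-7v-8.
The remaining quadratic factors as (v-8)(v+1).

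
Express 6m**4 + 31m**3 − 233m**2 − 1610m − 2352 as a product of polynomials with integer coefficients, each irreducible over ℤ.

(2m + 7)(3m + 8)(m + 6)(m − 7)

Among the possible rational roots, m = −8/3 is a root, so (3m + 8) is a factor; dividing leaves 2m**3 + 5m**2 − 91m − 294.
Then m = −7/2 is a root, so (2m + 7) divides it; the quotient is m**2 − m − 42.
The remaining quadratic factors as (m − 7)(m + 6).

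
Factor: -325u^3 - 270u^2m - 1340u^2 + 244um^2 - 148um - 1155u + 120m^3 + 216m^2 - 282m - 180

-(13u - 10m + 12)(5u + 2m + 1)(5u + 6m + 15)

Group: 13u(-25u^2 - 40um - 80u - 12m^2 - 36m - 15) + (-10m + 12)(-25u^2 - 40um - 80u - 12m^2 - 36m - 15); both groups contain (-25u^2 - 40um - 80u - 12m^2 - 36m - 15), so (13u - 10m + 12) is a factor with cofactor -25u^2 - 40um - 80u - 12m^2 - 36m - 15.
The cofactor groups again: -25u^2 - 40um - 80u - 12m^2 - 36m - 15 = -5u(5u + 6m + 15) + (-2m - 1)(5u + 6m + 15); both groups contain (5u + 6m + 15), giving -(5u + 2m + 1)(5u + 6m + 15).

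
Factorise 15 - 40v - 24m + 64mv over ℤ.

(8m - 5)(8v - 3)

Group as (64mv - 24m) + (-40v + 15) = 8m(8v - 3) - 5(8v - 3).
Both groups share the factor (8v - 3).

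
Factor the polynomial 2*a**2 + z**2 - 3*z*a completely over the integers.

Group: z*(z - 2*a) - a*(z - 2*a); both groups contain (z - 2*a).

(z - 2*a)*(z - a)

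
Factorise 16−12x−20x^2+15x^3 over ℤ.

Group as (15x^3−12x) + (−20x^2+16) = 3x(5x^2−4) − 4(5x^2−4).
Both groups share the factor (5x^2−4).

(3x−4)(5x^2−4)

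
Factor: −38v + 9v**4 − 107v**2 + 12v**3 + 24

Testing divisors of the constant over divisors of the leading coefficient, v = 1/3 is a root, so (3v − 1) is a factor; dividing leaves 3v**3 + 5v**2 − 34v − 24.
Then v = −4 is a root, giving the factor (v + 4) and quotient 3v**2 − 7v − 6.
The remaining quadratic factors as (v − 3)(3v + 2).

(3v + 2)(3v − 1)(v + 4)(v − 3)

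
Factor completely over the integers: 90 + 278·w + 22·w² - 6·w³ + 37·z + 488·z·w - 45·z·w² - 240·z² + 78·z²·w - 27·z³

Group: z·(-27·z² + 51·z·w + 3·z + 6·w² + 32·w + 10) + (-w + 9)·(-27·z² + 51·z·w + 3·z + 6·w² + 32·w + 10); both groups contain (-27·z² + 51·z·w + 3·z + 6·w² + 32·w + 10), so (z - w + 9) is a factor with cofactor -27·z² + 51·z·w + 3·z + 6·w² + 32·w + 10.
The cofactor groups again: -27·z² + 51·z·w + 3·z + 6·w² + 32·w + 10 = -3·z·(9·z + w + 5) + (6·w + 2)·(9·z + w + 5); both groups contain (9·z + w + 5), giving -(3·z - 6·w - 2)·(9·z + w + 5).

-(3·z - 6·w - 2)·(z - w + 9)·(9·z + w + 5)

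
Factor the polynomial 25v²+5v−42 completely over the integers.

(5v+7)(5v−6)

Need a pair with product 25·(−42) = −1050 and sum 5: that's −30 and 35.
Split the middle term: 25v²−30v + 35v−42 = 5v(5v−6) + 7(5v−6).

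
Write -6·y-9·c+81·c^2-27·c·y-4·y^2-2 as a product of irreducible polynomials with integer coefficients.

Group: 9·c·(9·c-4·y-2) + (y+1)·(9·c-4·y-2); both groups contain (9·c-4·y-2).

(9·c+y+1)·(9·c-4·y-2)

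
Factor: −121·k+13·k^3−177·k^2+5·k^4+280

(5·k+8)·(k+7)·(k−1)·(k−5)

Trying the rational-root candidates, k = 1 is a root, giving the factor (k−1) and quotient 5·k^3+18·k^2−159·k−280.
Next, k = −7 is a root, giving the factor (k+7) and quotient 5·k^2−17·k−40.
The remaining quadratic factors as (k−5)(5·k+8).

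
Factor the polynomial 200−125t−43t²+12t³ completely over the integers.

(3t+8)(4t−5)(t−5)

Among the possible rational roots, t = 5/4 is a root, so (4t−5) divides it; the quotient is 3t²−7t−40.
The remaining quadratic factors as (3t+8)(t−5).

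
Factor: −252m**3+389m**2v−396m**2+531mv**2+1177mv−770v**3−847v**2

Group: 7m(−36m**2+107mv−77v**2) + (10v+11)(−36m**2+107mv−77v**2); both groups contain (−36m**2+107mv−77v**2), so (7m+10v+11) is a factor with cofactor −36m**2+107mv−77v**2.
The cofactor groups again: −36m**2+107mv−77v**2 = −9m(4m−7v) + 11v(4m−7v); both groups contain (4m−7v), giving −(9m−11v)(4m−7v).

−(4m−7v)(7m+10v+11)(9m−11v)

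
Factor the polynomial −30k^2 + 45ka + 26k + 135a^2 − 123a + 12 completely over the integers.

Group: −3k(10k + 15a − 12) + (9a − 1)(10k + 15a − 12); both groups contain (10k + 15a − 12).

−(3k − 9a + 1)(10k + 15a − 12)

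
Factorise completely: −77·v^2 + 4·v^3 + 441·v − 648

(4·v − 9)·(v − 8)·(v − 9)

Among the possible rational roots, v = 9 is a root, so (v − 9) divides it; the quotient is 4·v^2 − 41·v + 72.
The remaining quadratic factors as (4·v − 9)(v − 8).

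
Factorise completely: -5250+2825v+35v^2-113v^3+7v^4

Testing divisors of the constant over divisors of the leading coefficient, v = 5 is a root, so (v-5) is a factor; dividing leaves 7v^3-78v^2-355v+1050.
Continuing, v = 14 is a root, so (v-14) is a factor; dividing leaves 7v^2+20v-75.
The remaining quadratic factors as (7v-15)(v+5).

(7v-15)(v+5)(v-14)(v-5)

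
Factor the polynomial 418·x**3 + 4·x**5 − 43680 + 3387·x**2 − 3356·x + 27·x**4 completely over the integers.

Trying the rational-root candidates, x = 13/4 is a root, so (4·x − 13) is a factor; dividing leaves x**4 + 10·x**3 + 137·x**2 + 1292·x + 3360.
Continuing, x = −4 is a root, giving the factor (x + 4) and quotient x**3 + 6·x**2 + 113·x + 840.
Continuing, x = −7 is a root, so (x + 7) divides it; the quotient is x**2 − x + 120.
The quadratic x**2 − x + 120 has discriminant −479 < 0 and is irreducible over ℤ.

(4·x − 13)·(x + 4)·(x + 7)·(x**2 − x + 120)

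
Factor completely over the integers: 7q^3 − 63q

Factor out 7q, leaving q^2 − 9, which is a difference of two squares.

7q(q + 3)(q − 3)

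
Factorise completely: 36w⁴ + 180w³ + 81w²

9w²(2w + 1)(2w + 9)

Pull out the common factor 9w², then factor the remaining trinomial.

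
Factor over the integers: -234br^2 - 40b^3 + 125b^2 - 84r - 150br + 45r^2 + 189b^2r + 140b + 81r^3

-(5b - 3r)(8b - 9r + 7)(b - 3r - 4)

Group: 5b(-8b^2 + 33br + 25b - 27r^2 - 15r + 28) - 3r(-8b^2 + 33br + 25b - 27r^2 - 15r + 28); both groups contain (-8b^2 + 33br + 25b - 27r^2 - 15r + 28), so (5b - 3r) is a factor with cofactor -8b^2 + 33br + 25b - 27r^2 - 15r + 28.
The cofactor groups again: -8b^2 + 33br + 25b - 27r^2 - 15r + 28 = -8b(b - 3r - 4) + (9r - 7)(b - 3r - 4); both groups contain (b - 3r - 4), giving -(8b - 9r + 7)(b - 3r - 4).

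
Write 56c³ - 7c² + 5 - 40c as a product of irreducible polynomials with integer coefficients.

(8c - 1)(7c² - 5)

Group as (56c³ - 40c) + (-7c² + 5) = 8c(7c² - 5) - (7c² - 5).
Both groups share the factor (7c² - 5).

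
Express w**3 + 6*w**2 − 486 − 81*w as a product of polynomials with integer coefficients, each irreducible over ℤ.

Among the possible rational roots, w = −9 is a root, so (w + 9) is a factor; dividing leaves w**2 − 3*w − 54.
The remaining quadratic factors as (w − 9)(w + 6).

(w + 6)*(w + 9)*(w − 9)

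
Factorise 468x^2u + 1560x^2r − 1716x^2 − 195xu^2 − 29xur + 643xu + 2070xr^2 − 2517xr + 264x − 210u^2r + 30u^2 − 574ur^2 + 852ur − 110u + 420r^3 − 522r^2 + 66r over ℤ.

(3u + 10r − 11)(13x + 14r − 2)(12x − 5u + 3r)

Group: 3u(156x^2 − 65xu + 207xr − 24x − 70ur + 10u + 42r^2 − 6r) + (10r − 11)(156x^2 − 65xu + 207xr − 24x − 70ur + 10u + 42r^2 − 6r); both groups contain (156x^2 − 65xu + 207xr − 24x − 70ur + 10u + 42r^2 − 6r), so (3u + 10r − 11) is a factor with cofactor 156x^2 − 65xu + 207xr − 24x − 70ur + 10u + 42r^2 − 6r.
The cofactor groups again: 156x^2 − 65xu + 207xr − 24x − 70ur + 10u + 42r^2 − 6r = 12x(13x + 14r − 2) + (−5u + 3r)(13x + 14r − 2); both groups contain (13x + 14r − 2), giving (12x − 5u + 3r)(13x + 14r − 2).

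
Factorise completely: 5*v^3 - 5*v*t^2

Every term has a factor of 5*v. Then v^2 - t^2 = (v)² − (t)².

5*v*(v - t)*(v + t)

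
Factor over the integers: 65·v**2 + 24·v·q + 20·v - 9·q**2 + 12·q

(13·v - 3·q + 4)·(5·v + 3·q)

Group: 5·v·(13·v - 3·q + 4) + 3·q·(13·v - 3·q + 4); both groups contain (13·v - 3·q + 4).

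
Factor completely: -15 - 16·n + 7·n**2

(7·n + 5)·(n - 3)

Need a pair with product 7·(-15) = -105 and sum -16: that's -21 and 5.
Split the middle term: 7·n**2 - 21·n + 5·n - 15 = 7·n·(n - 3) + 5·(n - 3).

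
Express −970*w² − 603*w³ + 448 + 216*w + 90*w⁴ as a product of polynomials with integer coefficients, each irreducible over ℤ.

(3*w − 2)*(5*w + 4)*(6*w + 7)*(w − 8)

By the rational root theorem, w = −4/5 is a root, so (5*w + 4) divides it; the quotient is 18*w³ − 135*w² − 86*w + 112.
Then w = 8 is a root, so (w − 8) is a factor; dividing leaves 18*w² + 9*w − 14.
The remaining quadratic factors as (6*w + 7)(3*w − 2).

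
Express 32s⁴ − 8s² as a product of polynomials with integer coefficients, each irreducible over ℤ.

Pull out the common factor 8s²; 4s² − 1 is a difference of squares.

8s²(2s + 1)(2s − 1)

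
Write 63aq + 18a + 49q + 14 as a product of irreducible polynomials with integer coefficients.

Group as (63aq + 18a) + (49q + 14) = 9a(7q + 2) + 7(7q + 2).
Both groups share the factor (7q + 2).

(7q + 2)(9a + 7)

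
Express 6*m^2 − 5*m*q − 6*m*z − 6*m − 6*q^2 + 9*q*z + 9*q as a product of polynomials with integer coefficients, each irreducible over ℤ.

(2*m − 3*q)*(3*m + 2*q − 3*z − 3)

Group: 2*m*(3*m + 2*q − 3*z − 3) − 3*q*(3*m + 2*q − 3*z − 3); both groups contain (3*m + 2*q − 3*z − 3).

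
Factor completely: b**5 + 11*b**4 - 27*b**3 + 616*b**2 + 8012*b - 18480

(b + 10)*(b + 12)*(b - 2)*(b**2 - 9*b + 77)

Trying the rational-root candidates, b = -10 is a root, giving the factor (b + 10) and quotient b**4 + b**3 - 37*b**2 + 986*b - 1848.
Then b = 2 is a root, giving the factor (b - 2) and quotient b**3 + 3*b**2 - 31*b + 924.
Continuing, b = -12 is a root, so (b + 12) divides it; the quotient is b**2 - 9*b + 77.
The quadratic b**2 - 9*b + 77 has discriminant -227 < 0 and is irreducible over ℤ.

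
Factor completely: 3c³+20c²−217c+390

Trying the rational-root candidates, c = 10/3 is a root, giving the factor (3c−10) and quotient c²+10c−39.
The remaining quadratic factors as (c−3)(c+13).

(3c−10)(c+13)(c−3)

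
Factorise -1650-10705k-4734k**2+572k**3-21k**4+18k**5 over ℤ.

Among the possible rational roots, k = -1/6 is a root, so (6k+1) divides it; the quotient is 3k**4-4k**3+96k**2-805k-1650.
Next, k = 6 is a root, so (k-6) is a factor; dividing leaves 3k**3+14k**2+180k+275.
Then k = -5/3 is a root, giving the factor (3k+5) and quotient k**2+3k+55.
The quadratic k**2+3k+55 has discriminant -211 < 0 and is irreducible over ℤ.

(3k+5)(6k+1)(k-6)(k**2+3k+55)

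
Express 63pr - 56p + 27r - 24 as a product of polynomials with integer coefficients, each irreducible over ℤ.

Group as (63pr - 56p) + (27r - 24) = 7p(9r - 8) + 3(9r - 8).
Both groups share the factor (9r - 8).

(7p + 3)(9r - 8)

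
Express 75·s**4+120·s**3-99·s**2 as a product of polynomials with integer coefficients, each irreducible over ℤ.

3·s**2·(5·s+11)·(5·s-3)

Pull out the common factor 3·s**2, then factor the remaining trinomial.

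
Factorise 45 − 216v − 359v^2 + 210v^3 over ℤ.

Testing divisors of the constant over divisors of the leading coefficient, v = −3/5 is a root, so (5v + 3) is a factor; dividing leaves 42v^2 − 97v + 15.
The remaining quadratic factors as (7v − 15)(6v − 1).

(5v + 3)(6v − 1)(7v − 15)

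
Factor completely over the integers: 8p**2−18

Pull out the common factor 2; 4p**2−9 is a difference of squares.

2(2p+3)(2p−3)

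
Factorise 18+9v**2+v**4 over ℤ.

Substitute u = v**2 to get a quadratic in u, then factor.
v**2+3 is irreducible over ℤ (always positive, so no real roots).
v**2+6 is irreducible over ℤ (always positive, so no real roots).

(v**2+3)(v**2+6)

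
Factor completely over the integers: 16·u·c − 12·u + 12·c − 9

(4·c − 3)·(4·u + 3)

Group as (16·u·c − 12·u) + (12·c − 9) = 4·u·(4·c − 3) + 3·(4·c − 3).
Both groups share the factor (4·c − 3).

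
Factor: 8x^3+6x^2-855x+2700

(2x-15)(4x-15)(x+12)

By the rational root theorem, x = 15/4 is a root, giving the factor (4x-15) and quotient 2x^2+9x-180.
The remaining quadratic factors as (x+12)(2x-15).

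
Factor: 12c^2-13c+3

Need a pair with product 12·3 = 36 and sum -13: that's -9 and -4.
Split the middle term: 12c^2-9c - 4c+3 = 3c(4c-3) - (4c-3).

(3c-1)(4c-3)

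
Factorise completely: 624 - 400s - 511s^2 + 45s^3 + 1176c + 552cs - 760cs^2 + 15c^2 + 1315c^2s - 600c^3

-(15c - s + 12)(5c - 5s + 4)(8c - 9s - 13)

Group: 15c(-40c^2 + 85cs + 33c - 45s^2 - 29s + 52) + (-s + 12)(-40c^2 + 85cs + 33c - 45s^2 - 29s + 52); both groups contain (-40c^2 + 85cs + 33c - 45s^2 - 29s + 52), so (15c - s + 12) is a factor with cofactor -40c^2 + 85cs + 33c - 45s^2 - 29s + 52.
The cofactor groups again: -40c^2 + 85cs + 33c - 45s^2 - 29s + 52 = -8c(5c - 5s + 4) + (9s + 13)(5c - 5s + 4); both groups contain (5c - 5s + 4), giving -(8c - 9s - 13)(5c - 5s + 4).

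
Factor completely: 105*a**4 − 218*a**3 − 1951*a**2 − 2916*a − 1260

Among the possible rational roots, a = −6/7 is a root, giving the factor (7*a + 6) and quotient 15*a**3 − 44*a**2 − 241*a − 210.
Continuing, a = −7/5 is a root, so (5*a + 7) is a factor; dividing leaves 3*a**2 − 13*a − 30.
The remaining quadratic factors as (a − 6)(3*a + 5).

(3*a + 5)*(5*a + 7)*(7*a + 6)*(a − 6)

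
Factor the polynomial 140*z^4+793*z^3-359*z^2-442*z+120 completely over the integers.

Testing divisors of the constant over divisors of the leading coefficient, z = 1/4 is a root, giving the factor (4*z-1) and quotient 35*z^3+207*z^2-38*z-120.
Next, z = 4/5 is a root, giving the factor (5*z-4) and quotient 7*z^2+47*z+30.
The remaining quadratic factors as (7*z+5)(z+6).

(4*z-1)*(5*z-4)*(7*z+5)*(z+6)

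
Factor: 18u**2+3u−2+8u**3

(2u+1)(4u−1)(u+2)

By the rational root theorem, u = −2 is a root, so (u+2) divides it; the quotient is 8u**2+2u−1.
The remaining quadratic factors as (2u+1)(4u−1).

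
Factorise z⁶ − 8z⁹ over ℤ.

−z⁶(2z − 1)(4z² + 2z + 1)

Pull out the common factor z⁶, leaving −8z³ + 1.
Recognize a difference of cubes with the parts 1 and 2z.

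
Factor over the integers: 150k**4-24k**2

6k**2(5k+2)(5k-2)

Pull out the common factor 6k**2; 25k**2-4 is a difference of squares.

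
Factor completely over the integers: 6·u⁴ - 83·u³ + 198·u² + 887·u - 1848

(6·u - 11)·(u + 3)·(u - 7)·(u - 8)

Among the possible rational roots, u = -3 is a root, so (u + 3) is a factor; dividing leaves 6·u³ - 101·u² + 501·u - 616.
Next, u = 8 is a root, so (u - 8) is a factor; dividing leaves 6·u² - 53·u + 77.
The remaining quadratic factors as (u - 7)(6·u - 11).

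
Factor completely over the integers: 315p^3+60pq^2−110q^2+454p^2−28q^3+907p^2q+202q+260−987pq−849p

Group: 5p(63p^2+5pq−73p−2q^2−6q+20) + (14q+13)(63p^2+5pq−73p−2q^2−6q+20); both groups contain (63p^2+5pq−73p−2q^2−6q+20), so (5p+14q+13) is a factor with cofactor 63p^2+5pq−73p−2q^2−6q+20.
The cofactor groups again: 63p^2+5pq−73p−2q^2−6q+20 = 9p(7p−q−5) + (2q−4)(7p−q−5); both groups contain (7p−q−5), giving (9p+2q−4)(7p−q−5).

(5p+14q+13)(7p−q−5)(9p+2q−4)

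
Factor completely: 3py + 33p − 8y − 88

Group as (3py + 33p) + (−8y − 88) = 3p(y + 11) − 8(y + 11).
Both groups share the factor (y + 11).

(3p − 8)(y + 11)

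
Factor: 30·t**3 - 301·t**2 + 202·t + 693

(5·t - 11)·(6·t + 7)·(t - 9)

By the rational root theorem, t = 9 is a root, giving the factor (t - 9) and quotient 30·t**2 - 31·t - 77.
The remaining quadratic factors as (5·t - 11)(6·t + 7).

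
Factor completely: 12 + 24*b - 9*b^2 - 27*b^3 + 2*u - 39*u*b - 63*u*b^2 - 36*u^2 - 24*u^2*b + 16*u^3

Group: u*(16*u^2 + 24*u*b - 4*u + 9*b^2 - 3*b - 6) + (-3*b - 2)*(16*u^2 + 24*u*b - 4*u + 9*b^2 - 3*b - 6); both groups contain (16*u^2 + 24*u*b - 4*u + 9*b^2 - 3*b - 6), so (u - 3*b - 2) is a factor with cofactor 16*u^2 + 24*u*b - 4*u + 9*b^2 - 3*b - 6.
The cofactor groups again: 16*u^2 + 24*u*b - 4*u + 9*b^2 - 3*b - 6 = 4*u*(4*u + 3*b + 2) + (3*b - 3)*(4*u + 3*b + 2); both groups contain (4*u + 3*b + 2), giving (4*u + 3*b - 3)*(4*u + 3*b + 2).

(u - 3*b - 2)*(4*u + 3*b + 2)*(4*u + 3*b - 3)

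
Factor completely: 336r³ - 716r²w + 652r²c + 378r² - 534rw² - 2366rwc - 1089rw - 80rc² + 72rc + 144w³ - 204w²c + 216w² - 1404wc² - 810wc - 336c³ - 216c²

Group: 14r(24r² - 46rw + 26rc + 27r - 48w² - 124wc - 72w - 28c² - 18c) + (-3w + 12c)(24r² - 46rw + 26rc + 27r - 48w² - 124wc - 72w - 28c² - 18c); both groups contain (24r² - 46rw + 26rc + 27r - 48w² - 124wc - 72w - 28c² - 18c), so (14r - 3w + 12c) is a factor with cofactor 24r² - 46rw + 26rc + 27r - 48w² - 124wc - 72w - 28c² - 18c.
The cofactor groups again: 24r² - 46rw + 26rc + 27r - 48w² - 124wc - 72w - 28c² - 18c = 8r(3r - 8w - 2c) + (6w + 14c + 9)(3r - 8w - 2c); both groups contain (3r - 8w - 2c), giving (8r + 6w + 14c + 9)(3r - 8w - 2c).

(3r - 8w - 2c)(14r - 3w + 12c)(8r + 6w + 14c + 9)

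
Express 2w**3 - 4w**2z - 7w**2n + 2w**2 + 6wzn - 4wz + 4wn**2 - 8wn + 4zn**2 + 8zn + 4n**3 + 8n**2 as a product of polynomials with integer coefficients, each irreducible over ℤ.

(w - 2n)(w - 2z - 2n)(2w + n + 2)

Group: w(2w**2 - 3wn + 2w - 2n**2 - 4n) + (-2z - 2n)(2w**2 - 3wn + 2w - 2n**2 - 4n); both groups contain (2w**2 - 3wn + 2w - 2n**2 - 4n), so (w - 2z - 2n) is a factor with cofactor 2w**2 - 3wn + 2w - 2n**2 - 4n.
The cofactor groups again: 2w**2 - 3wn + 2w - 2n**2 - 4n = w(2w + n + 2) - 2n(2w + n + 2); both groups contain (2w + n + 2), giving (w - 2n)(2w + n + 2).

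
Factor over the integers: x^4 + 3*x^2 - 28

Substitute u = x^2 to get a quadratic in u, then factor.
x^2 - 4 is a difference of squares.
x^2 + 7 is irreducible over ℤ (always positive, so no real roots).

(x + 2)*(x - 2)*(x^2 + 7)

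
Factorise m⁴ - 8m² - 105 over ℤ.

Substitute u = m² to get a quadratic in u, then factor.
m² + 7 is irreducible over ℤ (always positive, so no real roots).
m² - 15 is irreducible over ℤ (15 is not a perfect square).

(m² + 7)(m² - 15)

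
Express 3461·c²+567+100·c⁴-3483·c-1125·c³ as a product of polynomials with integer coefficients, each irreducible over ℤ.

Among the possible rational roots, c = 7 is a root, giving the factor (c-7) and quotient 100·c³-425·c²+486·c-81.
Then c = 1/5 is a root, giving the factor (5·c-1) and quotient 20·c²-81·c+81.
The remaining quadratic factors as (5·c-9)(4·c-9).

(4·c-9)·(5·c-1)·(5·c-9)·(c-7)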